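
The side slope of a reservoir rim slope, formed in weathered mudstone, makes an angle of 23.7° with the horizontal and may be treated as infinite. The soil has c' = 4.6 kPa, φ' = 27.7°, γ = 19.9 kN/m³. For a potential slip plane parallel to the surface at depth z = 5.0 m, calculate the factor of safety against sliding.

For an infinite slope with a slip plane parallel to the surface (no pore pressure): FS = [c' + γz cos²β tanφ'] / [γz sinβ cosβ].
γz = 19.9·5.0 = 99.50 kN/m²
Numerator = 4.6 + 99.50·cos²23.7°·tan27.7° = 4.6 + 99.50·0.8384·0.5250 = 48.399 kPa
Denominator = 99.50·sin23.7°·cos23.7° = 99.50·0.4019·0.9157 = 36.621 kPa
FS = 48.399 / 36.621 = 1.322

FS = 1.32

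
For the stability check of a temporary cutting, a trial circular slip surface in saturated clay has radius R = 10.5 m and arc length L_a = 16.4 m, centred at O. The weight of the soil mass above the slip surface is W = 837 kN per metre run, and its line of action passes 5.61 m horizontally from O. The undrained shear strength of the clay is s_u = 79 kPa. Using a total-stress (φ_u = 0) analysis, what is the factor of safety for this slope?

Taking moments about the centre O, the resisting moment is provided by the undrained shear strength acting along the arc:
M_R = s_u·L_a·R = 79·16.40·10.5 = 13603.8 kN·m/m
M_D = W·d = 837·5.61 = 4695.6 kN·m/m
FS = M_R / M_D = 13603.8 / 4695.6 = 2.897

FS = 2.90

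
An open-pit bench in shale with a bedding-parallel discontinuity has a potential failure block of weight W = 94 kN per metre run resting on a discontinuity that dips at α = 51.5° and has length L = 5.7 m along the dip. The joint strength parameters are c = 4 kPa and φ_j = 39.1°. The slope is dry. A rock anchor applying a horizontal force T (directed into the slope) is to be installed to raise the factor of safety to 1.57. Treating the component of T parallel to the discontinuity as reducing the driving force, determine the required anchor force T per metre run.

Resolving forces along and normal to the sliding plane, with the horizontal anchor force T adding T·sinα to the effective normal force and T·cosα acting up the plane against the driving force:
FS = [cL + (W cosα + T sinα) tanφ_j] / [W sinα − T cosα]
Without the anchor: N' = 58.5 kN/m, driving T_d = 73.6 kN/m, resisting R = 4·5.7 + 58.5·tan39.1° = 70.4 kN/m, FS = 0.96.
Setting FS = 1.57 and solving for T:
1.57·(73.6 − T cos51.5°) = 70.4 + T sin51.5°·tan39.1°
T·(sin51.5°·tan39.1° + 1.57·cos51.5°) = 1.57·73.6 − 70.4
T·(0.7826·0.8127 + 1.57·0.6225) = 115.5 − 70.4 = 45.1
T·1.6134 = 45.1
T = 28.0 kN/m

T = 28 kN/m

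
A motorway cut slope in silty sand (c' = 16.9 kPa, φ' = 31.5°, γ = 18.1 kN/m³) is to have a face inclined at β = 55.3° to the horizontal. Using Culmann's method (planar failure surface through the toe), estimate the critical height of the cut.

H_c = 30.79 m

Culmann's analysis gives the critical failure plane at α_cr = (β + φ')/2 = (55.3 + 31.5)/2 = 43.4°, and the critical height
H_c = (4c'/γ) · sinβ cosφ' / [1 − cos(β − φ')]
    = (4·16.9/18.1) · sin55.3°·cos31.5° / [1 − cos(23.8°)]
    = 3.735 · 0.8221·0.8526 / [1 − 0.9150]
    = 3.735 · 0.7010 / 0.0850
    = 30.79 m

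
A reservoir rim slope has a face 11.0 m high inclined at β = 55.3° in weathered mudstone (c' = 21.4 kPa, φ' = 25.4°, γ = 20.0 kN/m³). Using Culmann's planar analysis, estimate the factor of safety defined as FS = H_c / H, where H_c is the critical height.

FS = 2.17

H_c = (4c'/γ) · sinβ cosφ' / [1 − cos(β − φ')]
    = (4·21.4/20.0) · sin55.3°·cos25.4° / [1 − cos29.9°]
    = 4.280 · 0.7427 / 0.1331 = 23.88 m
FS = H_c / H = 23.88 / 11.0 = 2.171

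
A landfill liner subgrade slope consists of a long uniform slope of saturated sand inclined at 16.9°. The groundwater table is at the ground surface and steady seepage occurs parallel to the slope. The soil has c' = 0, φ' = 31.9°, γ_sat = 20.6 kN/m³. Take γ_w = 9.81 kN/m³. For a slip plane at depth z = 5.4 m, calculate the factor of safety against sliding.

FS = 1.07

With seepage parallel to the slope and the water table at the surface, the effective normal stress on the slip plane uses the buoyant unit weight γ' = γ_sat − γ_w while the driving shear stress uses γ_sat:
FS = [c' + γ' z cos²β tanφ'] / [γ_sat z sinβ cosβ]
(For c' = 0 this reduces to FS = (γ'/γ_sat)·tanφ'/tanβ.)
γ' = 20.6 − 9.81 = 10.79 kN/m³
Numerator = 0.0 + 10.79·5.4·cos²16.9°·tan31.9° = 0.0 + 10.79·5.4·0.9155·0.6224 = 33.203 kPa
Denominator = 20.6·5.4·sin16.9°·cos16.9° = 20.6·5.4·0.2907·0.9568 = 30.941 kPa
FS = 33.203 / 30.941 = 1.073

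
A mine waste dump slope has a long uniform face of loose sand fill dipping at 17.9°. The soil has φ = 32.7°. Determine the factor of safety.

For a dry cohesionless infinite slope the factor of safety is FS = tanφ / tanβ.
FS = tan32.7° / tan17.9° = 0.6420 / 0.3230 = 1.988

FS = 1.99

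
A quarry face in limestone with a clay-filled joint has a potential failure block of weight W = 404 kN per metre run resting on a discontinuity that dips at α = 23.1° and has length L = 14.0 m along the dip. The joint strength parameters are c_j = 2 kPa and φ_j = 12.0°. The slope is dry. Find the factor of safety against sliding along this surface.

Resolving the block weight along and normal to the plane and applying the Mohr–Coulomb strength on the joint:
N' = W cosα = 404·cos23.1° = 371.6 kN/m
Driving force T = W sinα = 404·sin23.1° = 158.5 kN/m
Resisting force R = c_j·L + N'·tanφ_j = 2·14.0 + 371.6·tan12.0° = 28.0 + 79.0 = 107.0 kN/m
FS = R / T = 107.0 / 158.5 = 0.675

FS = 0.67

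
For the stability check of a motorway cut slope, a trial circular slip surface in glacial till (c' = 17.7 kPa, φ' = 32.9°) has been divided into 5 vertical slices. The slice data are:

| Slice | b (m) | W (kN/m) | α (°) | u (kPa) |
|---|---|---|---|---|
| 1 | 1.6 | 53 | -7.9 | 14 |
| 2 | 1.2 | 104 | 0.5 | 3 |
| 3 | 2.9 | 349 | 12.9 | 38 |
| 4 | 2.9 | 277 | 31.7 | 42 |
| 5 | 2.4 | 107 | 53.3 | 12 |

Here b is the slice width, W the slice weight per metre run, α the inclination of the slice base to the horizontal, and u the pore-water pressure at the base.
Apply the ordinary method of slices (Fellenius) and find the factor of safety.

FS = 1.77

Ordinary method of slices: FS = Σ[c'·Δl_i + (W_i cosα_i − u_i·Δl_i)·tanφ'] / Σ W_i sinα_i, with Δl_i = b_i / cosα_i.
Slice 1: Δl = 1.6/cos(-7.9°) = 1.615 m; N'_1 = 53·cos(-7.9°) − 14·1.615 = 29.9; c'Δl = 28.59; W sinα = -7.3
Slice 2: Δl = 1.2/cos0.5° = 1.200 m; N'_2 = 104·cos0.5° − 3·1.200 = 100.4; c'Δl = 21.24; W sinα = 0.9
Slice 3: Δl = 2.9/cos12.9° = 2.975 m; N'_3 = 349·cos12.9° − 38·2.975 = 227.1; c'Δl = 52.66; W sinα = 77.9
Slice 4: Δl = 2.9/cos31.7° = 3.409 m; N'_4 = 277·cos31.7° − 42·3.409 = 92.5; c'Δl = 60.33; W sinα = 145.6
Slice 5: Δl = 2.4/cos53.3° = 4.016 m; N'_5 = 107·cos53.3° − 12·4.016 = 15.8; c'Δl = 71.08; W sinα = 85.8
Σc'Δl = 233.9 kN/m; ΣN' = 465.7 kN/m; ΣW sinα = 302.9 kN/m
Resisting = 233.9 + 465.7·tan32.9° = 233.9 + 301.3 = 535.2 kN/m
FS = 535.2 / 302.9 = 1.767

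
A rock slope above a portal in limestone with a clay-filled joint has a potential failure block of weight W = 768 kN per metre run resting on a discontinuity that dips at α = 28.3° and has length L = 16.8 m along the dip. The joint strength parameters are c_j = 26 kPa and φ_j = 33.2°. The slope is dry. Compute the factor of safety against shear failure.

Resolving the block weight along and normal to the plane and applying the Mohr–Coulomb strength on the joint:
N' = W cosα = 768·cos28.3° = 676.2 kN/m
Driving force T = W sinα = 768·sin28.3° = 364.1 kN/m
Resisting force R = c_j·L + N'·tanφ_j = 26·16.8 + 676.2·tan33.2° = 436.8 + 442.5 = 879.3 kN/m
FS = R / T = 879.3 / 364.1 = 2.415

FS = 2.41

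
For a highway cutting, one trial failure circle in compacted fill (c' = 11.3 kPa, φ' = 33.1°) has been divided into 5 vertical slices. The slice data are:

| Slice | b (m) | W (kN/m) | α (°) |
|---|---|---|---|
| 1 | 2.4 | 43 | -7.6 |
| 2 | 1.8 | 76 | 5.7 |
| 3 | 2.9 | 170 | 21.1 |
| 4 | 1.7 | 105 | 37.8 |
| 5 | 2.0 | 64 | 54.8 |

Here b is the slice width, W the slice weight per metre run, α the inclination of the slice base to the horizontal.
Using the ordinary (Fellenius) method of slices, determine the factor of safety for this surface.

Ordinary method of slices: FS = Σ[c'·Δl_i + (W_i cosα_i)·tanφ'] / Σ W_i sinα_i, with Δl_i = b_i / cosα_i.
Slice 1: Δl = 2.4/cos(-7.6°) = 2.421 m; N'_1 = 43·cos(-7.6°) = 42.6; c'Δl = 27.36; W sinα = -5.7
Slice 2: Δl = 1.8/cos5.7° = 1.809 m; N'_2 = 76·cos5.7° = 75.6; c'Δl = 20.44; W sinα = 7.5
Slice 3: Δl = 2.9/cos21.1° = 3.108 m; N'_3 = 170·cos21.1° = 158.6; c'Δl = 35.13; W sinα = 61.2
Slice 4: Δl = 1.7/cos37.8° = 2.151 m; N'_4 = 105·cos37.8° = 83.0; c'Δl = 24.31; W sinα = 64.4
Slice 5: Δl = 2.0/cos54.8° = 3.470 m; N'_5 = 64·cos54.8° = 36.9; c'Δl = 39.21; W sinα = 52.3
Σc'Δl = 146.4 kN/m; ΣN' = 396.7 kN/m; ΣW sinα = 179.7 kN/m
Resisting = 146.4 + 396.7·tan33.1° = 146.4 + 258.6 = 405.1 kN/m
FS = 405.1 / 179.7 = 2.254

FS = 2.25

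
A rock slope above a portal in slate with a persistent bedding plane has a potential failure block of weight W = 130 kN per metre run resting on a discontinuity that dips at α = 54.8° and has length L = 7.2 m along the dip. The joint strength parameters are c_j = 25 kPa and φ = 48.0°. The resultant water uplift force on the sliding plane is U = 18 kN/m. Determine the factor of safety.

FS = 2.29

Resolving the block weight along and normal to the plane and applying the Mohr–Coulomb strength on the joint:
N' = W cosα − U = 130·cos54.8° − 18 = 56.9 kN/m
Driving force T = W sinα = 130·sin54.8° = 106.2 kN/m
Resisting force R = c_j·L + N'·tanφ = 25·7.2 + 56.9·tan48.0° = 180.0 + 63.2 = 243.2 kN/m
FS = R / T = 243.2 / 106.2 = 2.290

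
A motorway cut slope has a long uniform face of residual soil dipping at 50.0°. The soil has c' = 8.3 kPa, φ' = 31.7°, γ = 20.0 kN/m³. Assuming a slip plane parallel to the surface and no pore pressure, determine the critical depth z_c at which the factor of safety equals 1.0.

z_c = 1.75 m

Setting FS = 1.00 in FS = [c' + γz cos²β tanφ'] / [γz sinβ cosβ] and solving for z:
z = c' / [γ cosβ (FS·sinβ − cosβ·tanφ')]
  = 8.3 / [20.0·cos50.0°·(1.00·sin50.0° − cos50.0°·tan31.7°)]
  = 8.3 / [20.0·0.6428·(1.00·0.7660 − 0.6428·0.6176)]
  = 8.3 / 4.7444 = 1.749 m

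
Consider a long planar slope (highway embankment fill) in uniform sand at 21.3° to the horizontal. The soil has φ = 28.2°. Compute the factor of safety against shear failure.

FS = 1.38

For a dry cohesionless infinite slope the factor of safety is FS = tanφ / tanβ.
FS = tan28.2° / tan21.3° = 0.5362 / 0.3899 = 1.375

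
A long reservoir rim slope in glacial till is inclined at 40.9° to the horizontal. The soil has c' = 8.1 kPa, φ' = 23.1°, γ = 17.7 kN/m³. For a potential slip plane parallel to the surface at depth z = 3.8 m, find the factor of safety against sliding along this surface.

FS = 0.74

For an infinite slope with a slip plane parallel to the surface (no pore pressure): FS = [c' + γz cos²β tanφ'] / [γz sinβ cosβ].
γz = 17.7·3.8 = 67.26 kN/m²
Numerator = 8.1 + 67.26·cos²40.9°·tan23.1° = 8.1 + 67.26·0.5713·0.4265 = 24.490 kPa
Denominator = 67.26·sin40.9°·cos40.9° = 67.26·0.6547·0.7559 = 33.286 kPa
FS = 24.490 / 33.286 = 0.736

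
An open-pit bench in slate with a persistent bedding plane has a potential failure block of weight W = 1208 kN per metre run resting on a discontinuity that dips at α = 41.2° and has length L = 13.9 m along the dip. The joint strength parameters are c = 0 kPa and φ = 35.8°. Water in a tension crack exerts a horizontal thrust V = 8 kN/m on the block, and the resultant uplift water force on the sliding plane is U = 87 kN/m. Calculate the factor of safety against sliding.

Resolving the block weight along and normal to the plane and applying the Mohr–Coulomb strength on the joint:
N' = W cosα − U − V sinα = 1208·cos41.2° − 87 − 8·sin41.2° = 816.6 kN/m
Driving force T = W sinα + V cosα = 1208·sin41.2° + 8·cos41.2° = 801.7 kN/m
Resisting force R = c·L + N'·tanφ = 0·13.9 + 816.6·tan35.8° = 0.0 + 589.0 = 589.0 kN/m
FS = R / T = 589.0 / 801.7 = 0.735

FS = 0.73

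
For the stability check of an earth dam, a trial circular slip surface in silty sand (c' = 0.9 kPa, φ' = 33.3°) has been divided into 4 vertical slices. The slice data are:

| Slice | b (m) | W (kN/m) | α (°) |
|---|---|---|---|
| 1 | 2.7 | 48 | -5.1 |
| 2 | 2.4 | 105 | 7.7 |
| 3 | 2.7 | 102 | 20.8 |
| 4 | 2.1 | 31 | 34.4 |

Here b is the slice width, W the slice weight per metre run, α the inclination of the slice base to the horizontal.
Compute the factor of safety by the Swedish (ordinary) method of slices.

FS = 2.97

Ordinary method of slices: FS = Σ[c'·Δl_i + (W_i cosα_i)·tanφ'] / Σ W_i sinα_i, with Δl_i = b_i / cosα_i.
Slice 1: Δl = 2.7/cos(-5.1°) = 2.711 m; N'_1 = 48·cos(-5.1°) = 47.8; c'Δl = 2.44; W sinα = -4.3
Slice 2: Δl = 2.4/cos7.7° = 2.422 m; N'_2 = 105·cos7.7° = 104.1; c'Δl = 2.18; W sinα = 14.1
Slice 3: Δl = 2.7/cos20.8° = 2.888 m; N'_3 = 102·cos20.8° = 95.4; c'Δl = 2.60; W sinα = 36.2
Slice 4: Δl = 2.1/cos34.4° = 2.545 m; N'_4 = 31·cos34.4° = 25.6; c'Δl = 2.29; W sinα = 17.5
Σc'Δl = 9.5 kN/m; ΣN' = 272.8 kN/m; ΣW sinα = 63.5 kN/m
Resisting = 9.5 + 272.8·tan33.3° = 9.5 + 179.2 = 188.7 kN/m
FS = 188.7 / 63.5 = 2.970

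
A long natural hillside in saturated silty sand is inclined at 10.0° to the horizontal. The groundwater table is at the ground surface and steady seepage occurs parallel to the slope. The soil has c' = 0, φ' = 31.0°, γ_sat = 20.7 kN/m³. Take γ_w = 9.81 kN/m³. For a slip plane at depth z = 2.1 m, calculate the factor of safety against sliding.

FS = 1.79

With seepage parallel to the slope and the water table at the surface, the effective normal stress on the slip plane uses the buoyant unit weight γ' = γ_sat − γ_w while the driving shear stress uses γ_sat:
FS = [c' + γ' z cos²β tanφ'] / [γ_sat z sinβ cosβ]
(For c' = 0 this reduces to FS = (γ'/γ_sat)·tanφ'/tanβ.)
γ' = 20.7 − 9.81 = 10.89 kN/m³
Numerator = 0.0 + 10.89·2.1·cos²10.0°·tan31.0° = 0.0 + 10.89·2.1·0.9698·0.6009 = 13.327 kPa
Denominator = 20.7·2.1·sin10.0°·cos10.0° = 20.7·2.1·0.1736·0.9848 = 7.434 kPa
FS = 13.327 / 7.434 = 1.793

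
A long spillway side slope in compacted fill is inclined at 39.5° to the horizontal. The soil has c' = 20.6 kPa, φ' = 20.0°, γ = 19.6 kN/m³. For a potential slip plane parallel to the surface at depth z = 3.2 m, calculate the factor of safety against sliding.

FS = 1.11

For an infinite slope with a slip plane parallel to the surface (no pore pressure): FS = [c' + γz cos²β tanφ'] / [γz sinβ cosβ].
γz = 19.6·3.2 = 62.72 kN/m²
Numerator = 20.6 + 62.72·cos²39.5°·tan20.0° = 20.6 + 62.72·0.5954·0.3640 = 34.192 kPa
Denominator = 62.72·sin39.5°·cos39.5° = 62.72·0.6361·0.7716 = 30.784 kPa
FS = 34.192 / 30.784 = 1.111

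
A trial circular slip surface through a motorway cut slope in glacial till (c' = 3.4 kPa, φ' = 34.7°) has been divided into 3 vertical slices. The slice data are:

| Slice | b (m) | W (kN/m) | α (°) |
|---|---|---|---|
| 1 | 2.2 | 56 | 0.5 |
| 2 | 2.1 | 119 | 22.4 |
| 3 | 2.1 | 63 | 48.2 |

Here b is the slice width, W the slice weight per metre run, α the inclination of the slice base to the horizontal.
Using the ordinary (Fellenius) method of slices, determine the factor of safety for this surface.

FS = 1.83

Ordinary method of slices: FS = Σ[c'·Δl_i + (W_i cosα_i)·tanφ'] / Σ W_i sinα_i, with Δl_i = b_i / cosα_i.
Slice 1: Δl = 2.2/cos0.5° = 2.200 m; N'_1 = 56·cos0.5° = 56.0; c'Δl = 7.48; W sinα = 0.5
Slice 2: Δl = 2.1/cos22.4° = 2.271 m; N'_2 = 119·cos22.4° = 110.0; c'Δl = 7.72; W sinα = 45.3
Slice 3: Δl = 2.1/cos48.2° = 3.151 m; N'_3 = 63·cos48.2° = 42.0; c'Δl = 10.71; W sinα = 47.0
Σc'Δl = 25.9 kN/m; ΣN' = 208.0 kN/m; ΣW sinα = 92.8 kN/m
Resisting = 25.9 + 208.0·tan34.7° = 25.9 + 144.0 = 169.9 kN/m
FS = 169.9 / 92.8 = 1.831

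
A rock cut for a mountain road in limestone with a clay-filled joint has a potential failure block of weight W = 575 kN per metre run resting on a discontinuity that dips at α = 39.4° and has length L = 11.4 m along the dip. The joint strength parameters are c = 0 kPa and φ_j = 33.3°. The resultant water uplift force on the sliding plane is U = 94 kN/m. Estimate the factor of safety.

FS = 0.63

Resolving the block weight along and normal to the plane and applying the Mohr–Coulomb strength on the joint:
N' = W cosα − U = 575·cos39.4° − 94 = 350.3 kN/m
Driving force T = W sinα = 575·sin39.4° = 365.0 kN/m
Resisting force R = c·L + N'·tanφ_j = 0·11.4 + 350.3·tan33.3° = 0.0 + 230.1 = 230.1 kN/m
FS = R / T = 230.1 / 365.0 = 0.631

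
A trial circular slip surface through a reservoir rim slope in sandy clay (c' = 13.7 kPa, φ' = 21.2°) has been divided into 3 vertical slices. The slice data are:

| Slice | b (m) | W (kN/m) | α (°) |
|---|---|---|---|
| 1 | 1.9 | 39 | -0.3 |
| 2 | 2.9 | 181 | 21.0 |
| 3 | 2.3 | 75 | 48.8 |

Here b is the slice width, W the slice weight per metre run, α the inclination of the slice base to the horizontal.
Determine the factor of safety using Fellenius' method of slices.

FS = 1.79

Ordinary method of slices: FS = Σ[c'·Δl_i + (W_i cosα_i)·tanφ'] / Σ W_i sinα_i, with Δl_i = b_i / cosα_i.
Slice 1: Δl = 1.9/cos(-0.3°) = 1.900 m; N'_1 = 39·cos(-0.3°) = 39.0; c'Δl = 26.03; W sinα = -0.2
Slice 2: Δl = 2.9/cos21.0° = 3.106 m; N'_2 = 181·cos21.0° = 169.0; c'Δl = 42.56; W sinα = 64.9
Slice 3: Δl = 2.3/cos48.8° = 3.492 m; N'_3 = 75·cos48.8° = 49.4; c'Δl = 47.84; W sinα = 56.4
Σc'Δl = 116.4 kN/m; ΣN' = 257.4 kN/m; ΣW sinα = 121.1 kN/m
Resisting = 116.4 + 257.4·tan21.2° = 116.4 + 99.8 = 216.3 kN/m
FS = 216.3 / 121.1 = 1.786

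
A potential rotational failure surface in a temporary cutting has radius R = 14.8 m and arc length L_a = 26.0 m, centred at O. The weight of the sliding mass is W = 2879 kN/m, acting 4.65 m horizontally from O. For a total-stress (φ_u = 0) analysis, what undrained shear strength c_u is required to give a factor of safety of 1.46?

FS = c_u·L_a·R / (W·d), so c_u = FS·W·d / (L_a·R).
c_u = 1.46·2879·4.65 / (26.00·14.8) = 19545.5 / 384.80 = 50.79 kPa

c_u = 50.8 kPa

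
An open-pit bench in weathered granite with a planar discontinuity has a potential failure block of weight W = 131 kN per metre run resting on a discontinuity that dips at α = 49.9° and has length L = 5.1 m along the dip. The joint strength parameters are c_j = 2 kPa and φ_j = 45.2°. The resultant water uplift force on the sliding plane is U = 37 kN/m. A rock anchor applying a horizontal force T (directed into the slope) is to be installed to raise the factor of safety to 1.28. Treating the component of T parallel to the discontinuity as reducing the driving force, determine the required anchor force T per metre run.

T = 44 kN/m

Resolving forces along and normal to the sliding plane, with the horizontal anchor force T adding T·sinα to the effective normal force and T·cosα acting up the plane against the driving force:
FS = [c_jL + (W cosα − U + T sinα) tanφ_j] / [W sinα − T cosα]
Without the anchor: N' = 47.4 kN/m, driving T_d = 100.2 kN/m, resisting R = 2·5.1 + 47.4·tan45.2° = 57.9 kN/m, FS = 0.58.
Setting FS = 1.28 and solving for T:
1.28·(100.2 − T cos49.9°) = 57.9 + T sin49.9°·tan45.2°
T·(sin49.9°·tan45.2° + 1.28·cos49.9°) = 1.28·100.2 − 57.9
T·(0.7649·1.0070 + 1.28·0.6441) = 128.3 − 57.9 = 70.3
T·1.5948 = 70.3
T = 44.1 kN/m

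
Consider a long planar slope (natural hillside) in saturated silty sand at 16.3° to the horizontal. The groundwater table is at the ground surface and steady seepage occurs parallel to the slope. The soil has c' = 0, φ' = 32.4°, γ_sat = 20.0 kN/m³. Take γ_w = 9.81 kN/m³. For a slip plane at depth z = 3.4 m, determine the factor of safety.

With seepage parallel to the slope and the water table at the surface, the effective normal stress on the slip plane uses the buoyant unit weight γ' = γ_sat − γ_w while the driving shear stress uses γ_sat:
FS = [c' + γ' z cos²β tanφ'] / [γ_sat z sinβ cosβ]
(For c' = 0 this reduces to FS = (γ'/γ_sat)·tanφ'/tanβ.)
γ' = 20.0 − 9.81 = 10.19 kN/m³
Numerator = 0.0 + 10.19·3.4·cos²16.3°·tan32.4° = 0.0 + 10.19·3.4·0.9212·0.6346 = 20.255 kPa
Denominator = 20.0·3.4·sin16.3°·cos16.3° = 20.0·3.4·0.2807·0.9598 = 18.318 kPa
FS = 20.255 / 18.318 = 1.106

FS = 1.11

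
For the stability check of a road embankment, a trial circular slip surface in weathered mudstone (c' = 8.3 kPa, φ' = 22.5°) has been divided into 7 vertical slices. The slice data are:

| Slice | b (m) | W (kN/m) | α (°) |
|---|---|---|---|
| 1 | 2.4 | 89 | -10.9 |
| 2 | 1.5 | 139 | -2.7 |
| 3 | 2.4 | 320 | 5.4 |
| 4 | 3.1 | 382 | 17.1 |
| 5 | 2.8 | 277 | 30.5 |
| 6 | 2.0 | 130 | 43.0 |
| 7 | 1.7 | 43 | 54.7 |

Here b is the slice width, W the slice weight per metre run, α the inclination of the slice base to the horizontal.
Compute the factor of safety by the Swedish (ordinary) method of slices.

Ordinary method of slices: FS = Σ[c'·Δl_i + (W_i cosα_i)·tanφ'] / Σ W_i sinα_i, with Δl_i = b_i / cosα_i.
Slice 1: Δl = 2.4/cos(-10.9°) = 2.444 m; N'_1 = 89·cos(-10.9°) = 87.4; c'Δl = 20.29; W sinα = -16.8
Slice 2: Δl = 1.5/cos(-2.7°) = 1.502 m; N'_2 = 139·cos(-2.7°) = 138.8; c'Δl = 12.46; W sinα = -6.5
Slice 3: Δl = 2.4/cos5.4° = 2.411 m; N'_3 = 320·cos5.4° = 318.6; c'Δl = 20.01; W sinα = 30.1
Slice 4: Δl = 3.1/cos17.1° = 3.243 m; N'_4 = 382·cos17.1° = 365.1; c'Δl = 26.92; W sinα = 112.3
Slice 5: Δl = 2.8/cos30.5° = 3.250 m; N'_5 = 277·cos30.5° = 238.7; c'Δl = 26.97; W sinα = 140.6
Slice 6: Δl = 2.0/cos43.0° = 2.735 m; N'_6 = 130·cos43.0° = 95.1; c'Δl = 22.70; W sinα = 88.7
Slice 7: Δl = 1.7/cos54.7° = 2.942 m; N'_7 = 43·cos54.7° = 24.8; c'Δl = 24.42; W sinα = 35.1
Σc'Δl = 153.8 kN/m; ΣN' = 1268.5 kN/m; ΣW sinα = 383.4 kN/m
Resisting = 153.8 + 1268.5·tan22.5° = 153.8 + 525.4 = 679.2 kN/m
FS = 679.2 / 383.4 = 1.772

FS = 1.77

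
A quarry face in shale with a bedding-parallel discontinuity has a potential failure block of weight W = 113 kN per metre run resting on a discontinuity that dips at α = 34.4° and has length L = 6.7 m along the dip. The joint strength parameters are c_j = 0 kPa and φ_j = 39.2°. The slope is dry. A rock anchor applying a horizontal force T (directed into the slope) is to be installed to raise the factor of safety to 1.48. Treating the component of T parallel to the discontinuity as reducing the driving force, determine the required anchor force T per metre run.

Resolving forces along and normal to the sliding plane, with the horizontal anchor force T adding T·sinα to the effective normal force and T·cosα acting up the plane against the driving force:
FS = [c_jL + (W cosα + T sinα) tanφ_j] / [W sinα − T cosα]
Without the anchor: N' = 93.2 kN/m, driving T_d = 63.8 kN/m, resisting R = 0·6.7 + 93.2·tan39.2° = 76.0 kN/m, FS = 1.19.
Setting FS = 1.48 and solving for T:
1.48·(63.8 − T cos34.4°) = 76.0 + T sin34.4°·tan39.2°
T·(sin34.4°·tan39.2° + 1.48·cos34.4°) = 1.48·63.8 − 76.0
T·(0.5650·0.8156 + 1.48·0.8251) = 94.5 − 76.0 = 18.4
T·1.6819 = 18.4
T = 11.0 kN/m

T = 11 kN/m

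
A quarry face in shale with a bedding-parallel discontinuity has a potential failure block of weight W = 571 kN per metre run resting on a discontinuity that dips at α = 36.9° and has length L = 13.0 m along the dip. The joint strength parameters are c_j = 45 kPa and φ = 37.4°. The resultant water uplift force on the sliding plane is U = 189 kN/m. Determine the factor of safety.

FS = 2.30

Resolving the block weight along and normal to the plane and applying the Mohr–Coulomb strength on the joint:
N' = W cosα − U = 571·cos36.9° − 189 = 267.6 kN/m
Driving force T = W sinα = 571·sin36.9° = 342.8 kN/m
Resisting force R = c_j·L + N'·tanφ = 45·13.0 + 267.6·tan37.4° = 585.0 + 204.6 = 789.6 kN/m
FS = R / T = 789.6 / 342.8 = 2.303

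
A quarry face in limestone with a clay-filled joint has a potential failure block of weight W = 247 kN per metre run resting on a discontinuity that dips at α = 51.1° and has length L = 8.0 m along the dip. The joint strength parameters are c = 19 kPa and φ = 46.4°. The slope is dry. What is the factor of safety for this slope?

Resolving the block weight along and normal to the plane and applying the Mohr–Coulomb strength on the joint:
N' = W cosα = 247·cos51.1° = 155.1 kN/m
Driving force T = W sinα = 247·sin51.1° = 192.2 kN/m
Resisting force R = c·L + N'·tanφ = 19·8.0 + 155.1·tan46.4° = 152.0 + 162.9 = 314.9 kN/m
FS = R / T = 314.9 / 192.2 = 1.638

FS = 1.64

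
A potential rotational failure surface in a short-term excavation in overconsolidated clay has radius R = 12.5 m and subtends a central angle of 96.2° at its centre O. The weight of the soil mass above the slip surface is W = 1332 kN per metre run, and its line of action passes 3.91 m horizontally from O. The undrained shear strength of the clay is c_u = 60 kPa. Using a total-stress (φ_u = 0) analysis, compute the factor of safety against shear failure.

Taking moments about the centre O, the resisting moment is provided by the undrained shear strength acting along the arc:
Arc length L_a = R·θ = 12.5·(96.2°·π/180) = 12.5·1.6790 = 20.99 m
M_R = c_u·L_a·R = 60·20.99·12.5 = 15740.7 kN·m/m
M_D = W·d = 1332·3.91 = 5208.1 kN·m/m
FS = M_R / M_D = 15740.7 / 5208.1 = 3.022

FS = 3.02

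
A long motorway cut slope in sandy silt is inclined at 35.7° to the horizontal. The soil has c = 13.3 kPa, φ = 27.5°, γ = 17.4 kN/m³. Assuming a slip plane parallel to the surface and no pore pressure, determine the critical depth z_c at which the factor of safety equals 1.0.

Setting FS = 1.00 in FS = [c + γz cos²β tanφ] / [γz sinβ cosβ] and solving for z:
z = c / [γ cosβ (FS·sinβ − cosβ·tanφ)]
  = 13.3 / [17.4·cos35.7°·(1.00·sin35.7° − cos35.7°·tan27.5°)]
  = 13.3 / [17.4·0.8121·(1.00·0.5835 − 0.8121·0.5206)]
  = 13.3 / 2.2721 = 5.854 m

z_c = 5.85 m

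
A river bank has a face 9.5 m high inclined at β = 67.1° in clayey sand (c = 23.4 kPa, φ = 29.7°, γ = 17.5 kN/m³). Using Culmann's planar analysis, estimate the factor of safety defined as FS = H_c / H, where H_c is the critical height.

H_c = (4c/γ) · sinβ cosφ / [1 − cos(β − φ)]
    = (4·23.4/17.5) · sin67.1°·cos29.7° / [1 − cos37.4°]
    = 5.349 · 0.8002 / 0.2056 = 20.82 m
FS = H_c / H = 20.82 / 9.5 = 2.191

FS = 2.19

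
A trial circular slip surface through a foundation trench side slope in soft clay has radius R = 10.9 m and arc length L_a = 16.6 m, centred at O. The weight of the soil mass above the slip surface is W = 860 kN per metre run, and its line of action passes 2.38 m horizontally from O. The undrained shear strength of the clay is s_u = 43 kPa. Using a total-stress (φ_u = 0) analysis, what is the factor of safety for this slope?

FS = 3.80

Taking moments about the centre O, the resisting moment is provided by the undrained shear strength acting along the arc:
M_R = s_u·L_a·R = 43·16.60·10.9 = 7780.4 kN·m/m
M_D = W·d = 860·2.38 = 2046.8 kN·m/m
FS = M_R / M_D = 7780.4 / 2046.8 = 3.801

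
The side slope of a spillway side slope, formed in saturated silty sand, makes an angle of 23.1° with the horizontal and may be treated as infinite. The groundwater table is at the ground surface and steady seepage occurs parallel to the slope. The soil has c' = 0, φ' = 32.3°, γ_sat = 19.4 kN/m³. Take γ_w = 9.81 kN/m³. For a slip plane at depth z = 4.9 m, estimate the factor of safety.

FS = 0.73

With seepage parallel to the slope and the water table at the surface, the effective normal stress on the slip plane uses the buoyant unit weight γ' = γ_sat − γ_w while the driving shear stress uses γ_sat:
FS = [c' + γ' z cos²β tanφ'] / [γ_sat z sinβ cosβ]
(For c' = 0 this reduces to FS = (γ'/γ_sat)·tanφ'/tanβ.)
γ' = 19.4 − 9.81 = 9.59 kN/m³
Numerator = 0.0 + 9.59·4.9·cos²23.1°·tan32.3° = 0.0 + 9.59·4.9·0.8461·0.6322 = 25.134 kPa
Denominator = 19.4·4.9·sin23.1°·cos23.1° = 19.4·4.9·0.3923·0.9198 = 34.305 kPa
FS = 25.134 / 34.305 = 0.733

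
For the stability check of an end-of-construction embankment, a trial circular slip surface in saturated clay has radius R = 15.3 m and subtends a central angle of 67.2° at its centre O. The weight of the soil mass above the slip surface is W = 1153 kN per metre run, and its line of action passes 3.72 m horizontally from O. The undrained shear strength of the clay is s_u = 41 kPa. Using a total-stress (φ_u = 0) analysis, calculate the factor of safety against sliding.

Taking moments about the centre O, the resisting moment is provided by the undrained shear strength acting along the arc:
Arc length L_a = R·θ = 15.3·(67.2°·π/180) = 15.3·1.1729 = 17.94 m
M_R = s_u·L_a·R = 41·17.94·15.3 = 11256.8 kN·m/m
M_D = W·d = 1153·3.72 = 4289.2 kN·m/m
FS = M_R / M_D = 11256.8 / 4289.2 = 2.624

FS = 2.62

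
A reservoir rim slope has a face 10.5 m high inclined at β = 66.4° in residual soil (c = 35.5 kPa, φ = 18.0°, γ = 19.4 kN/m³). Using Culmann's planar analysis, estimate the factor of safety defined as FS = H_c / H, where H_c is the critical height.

H_c = (4c/γ) · sinβ cosφ / [1 − cos(β − φ)]
    = (4·35.5/19.4) · sin66.4°·cos18.0° / [1 − cos48.4°]
    = 7.320 · 0.8715 / 0.3361 = 18.98 m
FS = H_c / H = 18.98 / 10.5 = 1.808

FS = 1.81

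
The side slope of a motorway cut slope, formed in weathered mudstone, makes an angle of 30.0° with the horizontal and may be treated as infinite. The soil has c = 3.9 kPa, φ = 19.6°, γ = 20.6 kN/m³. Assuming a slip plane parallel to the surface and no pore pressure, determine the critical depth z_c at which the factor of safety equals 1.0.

Setting FS = 1.00 in FS = [c + γz cos²β tanφ] / [γz sinβ cosβ] and solving for z:
z = c / [γ cosβ (FS·sinβ − cosβ·tanφ)]
  = 3.9 / [20.6·cos30.0°·(1.00·sin30.0° − cos30.0°·tan19.6°)]
  = 3.9 / [20.6·0.8660·(1.00·0.5000 − 0.8660·0.3561)]
  = 3.9 / 3.4186 = 1.141 m

z_c = 1.14 m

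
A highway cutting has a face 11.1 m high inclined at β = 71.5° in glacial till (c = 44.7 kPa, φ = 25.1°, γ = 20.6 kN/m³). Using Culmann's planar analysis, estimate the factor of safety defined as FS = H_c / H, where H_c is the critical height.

H_c = (4c/γ) · sinβ cosφ / [1 − cos(β − φ)]
    = (4·44.7/20.6) · sin71.5°·cos25.1° / [1 − cos46.4°]
    = 8.680 · 0.8588 / 0.3104 = 24.02 m
FS = H_c / H = 24.02 / 11.1 = 2.164

FS = 2.16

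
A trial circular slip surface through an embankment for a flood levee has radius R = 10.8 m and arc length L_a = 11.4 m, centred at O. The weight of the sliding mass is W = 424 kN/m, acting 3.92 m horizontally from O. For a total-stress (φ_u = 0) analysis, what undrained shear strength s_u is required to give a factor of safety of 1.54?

FS = s_u·L_a·R / (W·d), so s_u = FS·W·d / (L_a·R).
s_u = 1.54·424·3.92 / (11.40·10.8) = 2559.6 / 123.12 = 20.79 kPa

s_u = 20.8 kPa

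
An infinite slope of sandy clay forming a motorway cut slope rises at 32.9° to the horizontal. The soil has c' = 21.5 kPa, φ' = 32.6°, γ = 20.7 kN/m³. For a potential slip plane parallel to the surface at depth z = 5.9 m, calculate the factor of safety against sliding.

For an infinite slope with a slip plane parallel to the surface (no pore pressure): FS = [c' + γz cos²β tanφ'] / [γz sinβ cosβ].
γz = 20.7·5.9 = 122.13 kN/m²
Numerator = 21.5 + 122.13·cos²32.9°·tan32.6° = 21.5 + 122.13·0.7050·0.6395 = 76.561 kPa
Denominator = 122.13·sin32.9°·cos32.9° = 122.13·0.5432·0.8396 = 55.699 kPa
FS = 76.561 / 55.699 = 1.375

FS = 1.37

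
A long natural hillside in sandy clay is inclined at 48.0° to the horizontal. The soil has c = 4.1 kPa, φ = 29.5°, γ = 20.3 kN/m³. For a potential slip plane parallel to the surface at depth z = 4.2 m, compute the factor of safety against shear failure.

For an infinite slope with a slip plane parallel to the surface (no pore pressure): FS = [c + γz cos²β tanφ] / [γz sinβ cosβ].
γz = 20.3·4.2 = 85.26 kN/m²
Numerator = 4.1 + 85.26·cos²48.0°·tan29.5° = 4.1 + 85.26·0.4477·0.5658 = 25.698 kPa
Denominator = 85.26·sin48.0°·cos48.0° = 85.26·0.7431·0.6691 = 42.396 kPa
FS = 25.698 / 42.396 = 0.606

FS = 0.61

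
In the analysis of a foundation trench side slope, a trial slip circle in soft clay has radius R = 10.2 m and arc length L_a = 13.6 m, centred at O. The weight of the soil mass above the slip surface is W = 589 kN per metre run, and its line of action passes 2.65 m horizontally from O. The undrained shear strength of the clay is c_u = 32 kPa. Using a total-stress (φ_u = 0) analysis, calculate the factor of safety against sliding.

FS = 2.84

Taking moments about the centre O, the resisting moment is provided by the undrained shear strength acting along the arc:
M_R = c_u·L_a·R = 32·13.60·10.2 = 4439.0 kN·m/m
M_D = W·d = 589·2.65 = 1560.8 kN·m/m
FS = M_R / M_D = 4439.0 / 1560.8 = 2.844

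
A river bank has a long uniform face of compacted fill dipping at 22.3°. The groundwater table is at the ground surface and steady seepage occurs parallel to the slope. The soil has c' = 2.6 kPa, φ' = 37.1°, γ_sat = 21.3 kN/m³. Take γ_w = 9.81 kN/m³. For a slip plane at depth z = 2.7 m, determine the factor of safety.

FS = 1.12

With seepage parallel to the slope and the water table at the surface, the effective normal stress on the slip plane uses the buoyant unit weight γ' = γ_sat − γ_w while the driving shear stress uses γ_sat:
FS = [c' + γ' z cos²β tanφ'] / [γ_sat z sinβ cosβ]
γ' = 21.3 − 9.81 = 11.49 kN/m³
Numerator = 2.6 + 11.49·2.7·cos²22.3°·tan37.1° = 2.6 + 11.49·2.7·0.8560·0.7563 = 22.684 kPa
Denominator = 21.3·2.7·sin22.3°·cos22.3° = 21.3·2.7·0.3795·0.9252 = 20.190 kPa
FS = 22.684 / 20.190 = 1.124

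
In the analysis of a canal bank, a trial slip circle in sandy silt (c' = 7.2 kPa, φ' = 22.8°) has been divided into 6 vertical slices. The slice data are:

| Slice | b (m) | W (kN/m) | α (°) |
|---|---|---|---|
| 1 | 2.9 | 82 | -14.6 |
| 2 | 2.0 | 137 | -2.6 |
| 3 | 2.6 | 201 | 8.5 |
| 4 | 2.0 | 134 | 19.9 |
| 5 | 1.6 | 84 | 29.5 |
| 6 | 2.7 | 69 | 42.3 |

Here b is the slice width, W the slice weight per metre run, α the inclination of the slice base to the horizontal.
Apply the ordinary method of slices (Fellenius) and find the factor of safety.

Ordinary method of slices: FS = Σ[c'·Δl_i + (W_i cosα_i)·tanφ'] / Σ W_i sinα_i, with Δl_i = b_i / cosα_i.
Slice 1: Δl = 2.9/cos(-14.6°) = 2.997 m; N'_1 = 82·cos(-14.6°) = 79.4; c'Δl = 21.58; W sinα = -20.7
Slice 2: Δl = 2.0/cos(-2.6°) = 2.002 m; N'_2 = 137·cos(-2.6°) = 136.9; c'Δl = 14.41; W sinα = -6.2
Slice 3: Δl = 2.6/cos8.5° = 2.629 m; N'_3 = 201·cos8.5° = 198.8; c'Δl = 18.93; W sinα = 29.7
Slice 4: Δl = 2.0/cos19.9° = 2.127 m; N'_4 = 134·cos19.9° = 126.0; c'Δl = 15.31; W sinα = 45.6
Slice 5: Δl = 1.6/cos29.5° = 1.838 m; N'_5 = 84·cos29.5° = 73.1; c'Δl = 13.24; W sinα = 41.4
Slice 6: Δl = 2.7/cos42.3° = 3.650 m; N'_6 = 69·cos42.3° = 51.0; c'Δl = 26.28; W sinα = 46.4
Σc'Δl = 109.8 kN/m; ΣN' = 665.1 kN/m; ΣW sinα = 136.2 kN/m
Resisting = 109.8 + 665.1·tan22.8° = 109.8 + 279.6 = 389.4 kN/m
FS = 389.4 / 136.2 = 2.858

FS = 2.86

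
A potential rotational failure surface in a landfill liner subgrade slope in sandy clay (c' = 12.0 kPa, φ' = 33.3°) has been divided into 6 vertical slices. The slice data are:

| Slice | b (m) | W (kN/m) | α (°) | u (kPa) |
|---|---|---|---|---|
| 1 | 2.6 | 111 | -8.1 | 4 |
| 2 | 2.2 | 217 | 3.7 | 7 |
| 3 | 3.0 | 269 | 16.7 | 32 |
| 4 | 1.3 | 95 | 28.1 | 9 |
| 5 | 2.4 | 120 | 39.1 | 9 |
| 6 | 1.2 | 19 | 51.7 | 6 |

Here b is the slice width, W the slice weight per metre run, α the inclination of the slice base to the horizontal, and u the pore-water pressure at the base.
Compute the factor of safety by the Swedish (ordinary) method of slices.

Ordinary method of slices: FS = Σ[c'·Δl_i + (W_i cosα_i − u_i·Δl_i)·tanφ'] / Σ W_i sinα_i, with Δl_i = b_i / cosα_i.
Slice 1: Δl = 2.6/cos(-8.1°) = 2.626 m; N'_1 = 111·cos(-8.1°) − 4·2.626 = 99.4; c'Δl = 31.51; W sinα = -15.6
Slice 2: Δl = 2.2/cos3.7° = 2.205 m; N'_2 = 217·cos3.7° − 7·2.205 = 201.1; c'Δl = 26.46; W sinα = 14.0
Slice 3: Δl = 3.0/cos16.7° = 3.132 m; N'_3 = 269·cos16.7° − 32·3.132 = 157.4; c'Δl = 37.59; W sinα = 77.3
Slice 4: Δl = 1.3/cos28.1° = 1.474 m; N'_4 = 95·cos28.1° − 9·1.474 = 70.5; c'Δl = 17.68; W sinα = 44.7
Slice 5: Δl = 2.4/cos39.1° = 3.093 m; N'_5 = 120·cos39.1° − 9·3.093 = 65.3; c'Δl = 37.11; W sinα = 75.7
Slice 6: Δl = 1.2/cos51.7° = 1.936 m; N'_6 = 19·cos51.7° − 6·1.936 = 0.2; c'Δl = 23.23; W sinα = 14.9
Σc'Δl = 173.6 kN/m; ΣN' = 593.9 kN/m; ΣW sinα = 211.0 kN/m
Resisting = 173.6 + 593.9·tan33.3° = 173.6 + 390.1 = 563.7 kN/m
FS = 563.7 / 211.0 = 2.672

FS = 2.67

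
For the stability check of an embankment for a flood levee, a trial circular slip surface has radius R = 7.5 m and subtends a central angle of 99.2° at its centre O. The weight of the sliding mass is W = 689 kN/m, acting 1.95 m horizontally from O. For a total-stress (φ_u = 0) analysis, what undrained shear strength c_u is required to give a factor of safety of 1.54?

FS = c_u·L_a·R / (W·d), so c_u = FS·W·d / (L_a·R).
Arc length L_a = R·θ = 7.5·(99.2°·π/180) = 7.5·1.7314 = 12.99 m
c_u = 1.54·689·1.95 / (12.99·7.5) = 2069.1 / 97.39 = 21.25 kPa

c_u = 21.2 kPa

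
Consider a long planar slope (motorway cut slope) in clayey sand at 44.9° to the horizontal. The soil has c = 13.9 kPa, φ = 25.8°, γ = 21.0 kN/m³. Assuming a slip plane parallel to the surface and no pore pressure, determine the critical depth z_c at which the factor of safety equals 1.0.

z_c = 2.57 m

Setting FS = 1.00 in FS = [c + γz cos²β tanφ] / [γz sinβ cosβ] and solving for z:
z = c / [γ cosβ (FS·sinβ − cosβ·tanφ)]
  = 13.9 / [21.0·cos44.9°·(1.00·sin44.9° − cos44.9°·tan25.8°)]
  = 13.9 / [21.0·0.7083·(1.00·0.7059 − 0.7083·0.4834)]
  = 13.9 / 5.4063 = 2.571 m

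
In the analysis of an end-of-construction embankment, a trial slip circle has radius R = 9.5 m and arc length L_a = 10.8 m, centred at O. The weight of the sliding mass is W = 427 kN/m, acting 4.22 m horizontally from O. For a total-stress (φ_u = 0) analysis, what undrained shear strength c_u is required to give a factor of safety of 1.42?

FS = c_u·L_a·R / (W·d), so c_u = FS·W·d / (L_a·R).
c_u = 1.42·427·4.22 / (10.80·9.5) = 2558.8 / 102.60 = 24.94 kPa

c_u = 24.9 kPa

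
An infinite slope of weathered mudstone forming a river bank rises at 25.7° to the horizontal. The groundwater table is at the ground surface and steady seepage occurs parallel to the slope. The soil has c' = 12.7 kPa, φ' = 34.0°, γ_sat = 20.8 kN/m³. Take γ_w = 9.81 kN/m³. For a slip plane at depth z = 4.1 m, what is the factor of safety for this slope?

With seepage parallel to the slope and the water table at the surface, the effective normal stress on the slip plane uses the buoyant unit weight γ' = γ_sat − γ_w while the driving shear stress uses γ_sat:
FS = [c' + γ' z cos²β tanφ'] / [γ_sat z sinβ cosβ]
γ' = 20.8 − 9.81 = 10.99 kN/m³
Numerator = 12.7 + 10.99·4.1·cos²25.7°·tan34.0° = 12.7 + 10.99·4.1·0.8119·0.6745 = 37.377 kPa
Denominator = 20.8·4.1·sin25.7°·cos25.7° = 20.8·4.1·0.4337·0.9011 = 33.324 kPa
FS = 37.377 / 33.324 = 1.122

FS = 1.12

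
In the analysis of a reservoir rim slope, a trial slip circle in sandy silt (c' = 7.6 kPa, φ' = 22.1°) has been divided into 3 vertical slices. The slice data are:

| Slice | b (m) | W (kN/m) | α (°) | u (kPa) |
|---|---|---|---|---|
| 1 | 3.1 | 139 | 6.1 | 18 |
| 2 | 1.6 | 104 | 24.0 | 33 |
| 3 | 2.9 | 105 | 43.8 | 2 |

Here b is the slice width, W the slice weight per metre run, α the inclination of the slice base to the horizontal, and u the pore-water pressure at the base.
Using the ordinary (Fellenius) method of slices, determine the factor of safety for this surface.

Ordinary method of slices: FS = Σ[c'·Δl_i + (W_i cosα_i − u_i·Δl_i)·tanφ'] / Σ W_i sinα_i, with Δl_i = b_i / cosα_i.
Slice 1: Δl = 3.1/cos6.1° = 3.118 m; N'_1 = 139·cos6.1° − 18·3.118 = 82.1; c'Δl = 23.69; W sinα = 14.8
Slice 2: Δl = 1.6/cos24.0° = 1.751 m; N'_2 = 104·cos24.0° − 33·1.751 = 37.2; c'Δl = 13.31; W sinα = 42.3
Slice 3: Δl = 2.9/cos43.8° = 4.018 m; N'_3 = 105·cos43.8° − 2·4.018 = 67.7; c'Δl = 30.54; W sinα = 72.7
Σc'Δl = 67.5 kN/m; ΣN' = 187.1 kN/m; ΣW sinα = 129.7 kN/m
Resisting = 67.5 + 187.1·tan22.1° = 67.5 + 76.0 = 143.5 kN/m
FS = 143.5 / 129.7 = 1.106

FS = 1.11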